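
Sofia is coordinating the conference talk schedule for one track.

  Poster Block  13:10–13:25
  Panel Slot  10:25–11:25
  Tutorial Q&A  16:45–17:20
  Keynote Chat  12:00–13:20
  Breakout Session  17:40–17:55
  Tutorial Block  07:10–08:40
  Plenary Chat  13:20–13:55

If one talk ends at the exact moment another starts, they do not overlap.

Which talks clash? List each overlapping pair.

Sorted by start: Tutorial Block, Panel Slot, Keynote Chat, Poster Block, Plenary Chat, Tutorial Q&A, Breakout Session.
Panel Slot starts after Tutorial Block ends, so Tutorial Block has no further overlaps.
Keynote Chat starts after Panel Slot ends, so Panel Slot has no further overlaps.
Poster Block starts before Keynote Chat ends → Keynote Chat and Poster Block overlap.
Plenary Chat starts exactly when Keynote Chat ends (back-to-back, no overlap), so Keynote Chat has no further overlaps.
Plenary Chat starts before Poster Block ends → Poster Block and Plenary Chat overlap.
Tutorial Q&A starts after Poster Block ends, so Poster Block has no further overlaps.
Tutorial Q&A starts after Plenary Chat ends, so Plenary Chat has no further overlaps.
Breakout Session starts after Tutorial Q&A ends.

Keynote Chat & Poster Block, Plenary Chat & Poster Block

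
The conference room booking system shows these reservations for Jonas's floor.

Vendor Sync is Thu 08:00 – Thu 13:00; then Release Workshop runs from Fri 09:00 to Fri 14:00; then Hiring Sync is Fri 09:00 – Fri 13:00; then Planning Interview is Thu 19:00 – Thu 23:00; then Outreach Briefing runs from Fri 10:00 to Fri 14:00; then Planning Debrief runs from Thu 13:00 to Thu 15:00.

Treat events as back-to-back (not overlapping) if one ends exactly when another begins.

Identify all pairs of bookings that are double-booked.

Two intervals overlap when each starts before the other ends.
Sorted by start: Vendor Sync, Planning Debrief, Planning Interview, Release Workshop, Hiring Sync, Outreach Briefing.
Planning Debrief starts exactly when Vendor Sync ends (back-to-back, no overlap) — done with Vendor Sync.
Planning Interview starts after Planning Debrief ends — done with Planning Debrief.
Release Workshop starts after Planning Interview ends — done with Planning Interview.
Hiring Sync starts before Release Workshop ends → Release Workshop and Hiring Sync overlap.
Outreach Briefing starts before Release Workshop ends → Release Workshop and Outreach Briefing overlap.
Outreach Briefing starts before Hiring Sync ends → Hiring Sync and Outreach Briefing overlap.

Hiring Sync & Outreach Briefing, Hiring Sync & Release Workshop, Outreach Briefing & Release Workshop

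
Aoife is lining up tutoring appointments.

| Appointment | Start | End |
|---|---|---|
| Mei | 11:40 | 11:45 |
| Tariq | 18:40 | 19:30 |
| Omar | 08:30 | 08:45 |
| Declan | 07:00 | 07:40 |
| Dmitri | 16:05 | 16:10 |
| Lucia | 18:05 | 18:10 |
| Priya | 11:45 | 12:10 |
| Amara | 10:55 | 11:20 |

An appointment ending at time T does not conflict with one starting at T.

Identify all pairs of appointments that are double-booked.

Sorted by start: Declan, Omar, Amara, Mei, Priya, Dmitri, Lucia, Tariq.
Omar starts after Declan ends; Declan is clear from here.
Amara starts after Omar ends; Omar is clear from here.
Mei starts after Amara ends; Amara is clear from here.
Priya starts exactly when Mei ends (back-to-back, no overlap); Mei is clear from here.
Dmitri starts after Priya ends; Priya is clear from here.
Lucia starts after Dmitri ends; Dmitri is clear from here.
Tariq starts after Lucia ends.

none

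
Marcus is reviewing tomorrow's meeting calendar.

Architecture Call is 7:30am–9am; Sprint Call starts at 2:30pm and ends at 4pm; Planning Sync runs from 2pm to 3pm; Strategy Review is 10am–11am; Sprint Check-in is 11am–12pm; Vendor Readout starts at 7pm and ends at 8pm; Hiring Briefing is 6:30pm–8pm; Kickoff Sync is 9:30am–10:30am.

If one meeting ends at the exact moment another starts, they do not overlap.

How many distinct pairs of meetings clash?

3

Sorted by start: Architecture Call, Kickoff Sync, Strategy Review, Sprint Check-in, Planning Sync, Sprint Call, Hiring Briefing, Vendor Readout.
Kickoff Sync starts after Architecture Call ends, so nothing later overlaps Architecture Call either.
Strategy Review starts before Kickoff Sync ends → Kickoff Sync and Strategy Review overlap.
Sprint Check-in starts after Kickoff Sync ends, so nothing later overlaps Kickoff Sync either.
Sprint Check-in starts exactly when Strategy Review ends (back-to-back, no overlap), so nothing later overlaps Strategy Review either.
Planning Sync starts after Sprint Check-in ends, so nothing later overlaps Sprint Check-in either.
Sprint Call starts before Planning Sync ends → Planning Sync and Sprint Call overlap.
Hiring Briefing starts after Planning Sync ends, so nothing later overlaps Planning Sync either.
Hiring Briefing starts after Sprint Call ends, so nothing later overlaps Sprint Call either.
Vendor Readout starts before Hiring Briefing ends → Hiring Briefing and Vendor Readout overlap.
Overlapping pairs: Hiring Briefing & Vendor Readout, Kickoff Sync & Strategy Review, Planning Sync & Sprint Call — 3 in total.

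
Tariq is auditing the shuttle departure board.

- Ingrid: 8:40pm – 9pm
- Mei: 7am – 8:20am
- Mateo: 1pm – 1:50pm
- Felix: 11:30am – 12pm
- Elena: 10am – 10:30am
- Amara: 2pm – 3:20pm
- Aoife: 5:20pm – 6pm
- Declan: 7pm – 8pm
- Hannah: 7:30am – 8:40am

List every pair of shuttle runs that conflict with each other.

Sorted by start: Mei, Hannah, Elena, Felix, Mateo, Amara, Aoife, Declan, Ingrid.
Hannah starts before Mei ends → Mei and Hannah overlap.
Elena starts after Mei ends, so Mei has no further overlaps.
Elena starts after Hannah ends, so Hannah has no further overlaps.
Felix starts after Elena ends, so Elena has no further overlaps.
Mateo starts after Felix ends, so Felix has no further overlaps.
Amara starts after Mateo ends, so Mateo has no further overlaps.
Aoife starts after Amara ends, so Amara has no further overlaps.
Declan starts after Aoife ends, so Aoife has no further overlaps.
Ingrid starts after Declan ends.

Hannah & Mei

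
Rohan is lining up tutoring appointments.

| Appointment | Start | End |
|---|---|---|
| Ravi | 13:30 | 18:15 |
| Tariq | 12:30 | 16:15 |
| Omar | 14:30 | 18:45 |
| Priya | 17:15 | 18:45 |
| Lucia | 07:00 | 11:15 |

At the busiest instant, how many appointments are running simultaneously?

3

Sweep the timeline, counting +1 at each start and −1 at each end (ends before starts at a tie):
07:00 start Lucia → 1
11:15 end Lucia → 0
12:30 start Tariq → 1
13:30 start Ravi → 2
14:30 start Omar → 3
16:15 end Tariq → 2
17:15 start Priya → 3
18:15 end Ravi → 2
18:45 end Omar → 1
18:45 end Priya → 0
Peak is 3, at 14:30 (Omar, Ravi, Tariq).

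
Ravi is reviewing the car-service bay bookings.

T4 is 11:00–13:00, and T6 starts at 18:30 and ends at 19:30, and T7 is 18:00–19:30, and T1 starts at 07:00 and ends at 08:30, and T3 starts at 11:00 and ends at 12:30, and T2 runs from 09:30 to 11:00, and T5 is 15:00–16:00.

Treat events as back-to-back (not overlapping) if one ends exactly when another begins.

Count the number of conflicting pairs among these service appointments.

Sorted by start: T1, T2, T3, T4, T5, T7, T6.
T2 starts after T1 ends, so nothing later overlaps T1 either.
T3 starts exactly when T2 ends (back-to-back, no overlap), so nothing later overlaps T2 either.
T4 starts before T3 ends → T3 and T4 overlap.
T5 starts after T3 ends, so nothing later overlaps T3 either.
T5 starts after T4 ends, so nothing later overlaps T4 either.
T7 starts after T5 ends, so nothing later overlaps T5 either.
T6 starts before T7 ends → T7 and T6 overlap.
Overlapping pairs: T3 & T4, T6 & T7 — 2 in total.

2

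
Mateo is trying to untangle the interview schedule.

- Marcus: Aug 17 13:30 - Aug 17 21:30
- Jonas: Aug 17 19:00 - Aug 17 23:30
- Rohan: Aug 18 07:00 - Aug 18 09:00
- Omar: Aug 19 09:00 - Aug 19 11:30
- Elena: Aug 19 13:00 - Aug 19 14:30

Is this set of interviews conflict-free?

Check each pair: they overlap iff neither finishes before the other starts.
Sorted by start: Marcus, Jonas, Rohan, Omar, Elena.
Jonas starts before Marcus ends → Marcus and Jonas overlap.
That's a conflict, so the schedule is not conflict-free.

No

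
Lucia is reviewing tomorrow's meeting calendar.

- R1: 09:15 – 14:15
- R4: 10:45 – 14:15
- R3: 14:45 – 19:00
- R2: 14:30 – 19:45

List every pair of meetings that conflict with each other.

R1 & R4, R2 & R3

Two intervals overlap when each starts before the other ends.
Sorted by start: R1, R4, R2, R3.
R4 starts before R1 ends → R1 and R4 overlap.
R2 starts after R1 ends; R1 is clear from here.
R2 starts after R4 ends; R4 is clear from here.
R3 starts before R2 ends → R2 and R3 overlap.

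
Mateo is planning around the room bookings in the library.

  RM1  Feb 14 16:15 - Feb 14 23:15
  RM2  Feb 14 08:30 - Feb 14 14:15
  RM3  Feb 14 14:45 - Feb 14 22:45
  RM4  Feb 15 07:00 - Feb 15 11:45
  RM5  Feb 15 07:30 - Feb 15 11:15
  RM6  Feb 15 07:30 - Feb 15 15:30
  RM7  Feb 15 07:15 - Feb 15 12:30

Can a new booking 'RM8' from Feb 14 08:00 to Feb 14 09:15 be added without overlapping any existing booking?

No — it overlaps RM2

RM2: starts Feb 14 08:30 before RM8 ends Feb 14 09:15, and ends Feb 14 14:15 after RM8 starts Feb 14 08:00 → overlap.
RM3: starts Feb 14 14:45 at or after RM8 ends Feb 14 09:15 → clear.
RM1: starts Feb 14 16:15 at or after RM8 ends Feb 14 09:15 → clear.
RM4: starts Feb 15 07:00 at or after RM8 ends Feb 14 09:15 → clear.
RM7: starts Feb 15 07:15 at or after RM8 ends Feb 14 09:15 → clear.
RM5: starts Feb 15 07:30 at or after RM8 ends Feb 14 09:15 → clear.
RM6: starts Feb 15 07:30 at or after RM8 ends Feb 14 09:15 → clear.
RM8 overlaps RM2.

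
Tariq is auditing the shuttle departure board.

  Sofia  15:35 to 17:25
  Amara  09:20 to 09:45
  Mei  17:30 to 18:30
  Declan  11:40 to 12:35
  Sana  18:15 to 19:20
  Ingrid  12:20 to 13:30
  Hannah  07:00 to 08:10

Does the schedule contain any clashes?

Check each pair: they overlap iff neither finishes before the other starts.
Sorted by start: Hannah, Amara, Declan, Ingrid, Sofia, Mei, Sana.
Amara starts after Hannah ends, so Hannah has no further overlaps.
Declan starts after Amara ends, so Amara has no further overlaps.
Ingrid starts before Declan ends → Declan and Ingrid overlap.
That's a conflict, so the schedule is not conflict-free.

Yes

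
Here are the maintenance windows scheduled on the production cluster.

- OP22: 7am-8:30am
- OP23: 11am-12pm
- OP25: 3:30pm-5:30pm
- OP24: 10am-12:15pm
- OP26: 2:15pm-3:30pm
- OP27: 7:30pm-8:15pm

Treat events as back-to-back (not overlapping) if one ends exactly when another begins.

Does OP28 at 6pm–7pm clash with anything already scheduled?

OP22: ends 8:30am at or before OP28 starts 6pm → clear.
OP24: ends 12:15pm at or before OP28 starts 6pm → clear.
OP23: ends 12pm at or before OP28 starts 6pm → clear.
OP26: ends 3:30pm at or before OP28 starts 6pm → clear.
OP25: ends 5:30pm at or before OP28 starts 6pm → clear.
OP27: starts 7:30pm at or after OP28 ends 7pm → clear.

No — it doesn't clash with anything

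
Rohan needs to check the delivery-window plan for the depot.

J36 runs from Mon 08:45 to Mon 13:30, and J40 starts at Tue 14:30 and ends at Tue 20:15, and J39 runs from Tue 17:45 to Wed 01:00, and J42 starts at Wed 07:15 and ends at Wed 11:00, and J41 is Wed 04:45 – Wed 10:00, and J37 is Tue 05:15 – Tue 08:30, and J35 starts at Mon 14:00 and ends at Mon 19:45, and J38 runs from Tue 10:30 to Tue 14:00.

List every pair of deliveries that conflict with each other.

Sorted by start: J36, J35, J37, J38, J40, J39, J41, J42.
J35 starts after J36 ends; J36 is clear from here.
J37 starts after J35 ends; J35 is clear from here.
J38 starts after J37 ends; J37 is clear from here.
J40 starts after J38 ends; J38 is clear from here.
J39 starts before J40 ends → J40 and J39 overlap.
J41 starts after J40 ends; J40 is clear from here.
J41 starts after J39 ends; J39 is clear from here.
J42 starts before J41 ends → J41 and J42 overlap.

J39 & J40, J41 & J42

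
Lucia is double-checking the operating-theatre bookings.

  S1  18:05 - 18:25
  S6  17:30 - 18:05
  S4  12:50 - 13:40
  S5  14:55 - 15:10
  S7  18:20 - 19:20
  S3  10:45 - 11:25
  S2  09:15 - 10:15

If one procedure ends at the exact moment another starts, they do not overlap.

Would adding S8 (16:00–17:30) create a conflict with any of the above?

S2: ends 10:15 at or before S8 starts 16:00 → clear.
S3: ends 11:25 at or before S8 starts 16:00 → clear.
S4: ends 13:40 at or before S8 starts 16:00 → clear.
S5: ends 15:10 at or before S8 starts 16:00 → clear.
S6: starts 17:30 at or after S8 ends 17:30 → clear.
S1: starts 18:05 at or after S8 ends 17:30 → clear.
S7: starts 18:20 at or after S8 ends 17:30 → clear.

No — it doesn't clash with anything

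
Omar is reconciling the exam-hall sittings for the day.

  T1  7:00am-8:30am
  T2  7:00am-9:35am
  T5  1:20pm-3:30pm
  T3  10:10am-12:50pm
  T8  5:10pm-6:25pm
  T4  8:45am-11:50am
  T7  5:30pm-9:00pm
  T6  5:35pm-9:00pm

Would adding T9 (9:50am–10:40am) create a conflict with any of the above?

Yes — it overlaps T3, T4

T1: ends 8:30am at or before T9 starts 9:50am → clear.
T2: ends 9:35am at or before T9 starts 9:50am → clear.
T4: starts 8:45am before T9 ends 10:40am, and ends 11:50am after T9 starts 9:50am → overlap.
T3: starts 10:10am before T9 ends 10:40am, and ends 12:50pm after T9 starts 9:50am → overlap.
T5: starts 1:20pm at or after T9 ends 10:40am → clear.
T8: starts 5:10pm at or after T9 ends 10:40am → clear.
T7: starts 5:30pm at or after T9 ends 10:40am → clear.
T6: starts 5:35pm at or after T9 ends 10:40am → clear.
T9 overlaps T3, T4.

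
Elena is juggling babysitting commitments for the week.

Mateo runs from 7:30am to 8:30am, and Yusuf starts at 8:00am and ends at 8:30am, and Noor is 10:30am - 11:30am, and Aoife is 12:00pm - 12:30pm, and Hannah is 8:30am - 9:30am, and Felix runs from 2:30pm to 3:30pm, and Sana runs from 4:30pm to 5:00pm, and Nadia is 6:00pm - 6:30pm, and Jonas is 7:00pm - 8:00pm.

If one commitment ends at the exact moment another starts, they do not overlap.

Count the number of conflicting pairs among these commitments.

1

Two intervals overlap when each starts before the other ends.
Sorted by start: Mateo, Yusuf, Hannah, Noor, Aoife, Felix, Sana, Nadia, Jonas.
Yusuf starts before Mateo ends → Mateo and Yusuf overlap.
Hannah starts exactly when Mateo ends (back-to-back, no overlap), so nothing later overlaps Mateo either.
Hannah starts exactly when Yusuf ends (back-to-back, no overlap), so nothing later overlaps Yusuf either.
Noor starts after Hannah ends, so nothing later overlaps Hannah either.
Aoife starts after Noor ends, so nothing later overlaps Noor either.
Felix starts after Aoife ends, so nothing later overlaps Aoife either.
Sana starts after Felix ends, so nothing later overlaps Felix either.
Nadia starts after Sana ends, so nothing later overlaps Sana either.
Jonas starts after Nadia ends.
Overlapping pairs: Mateo & Yusuf — 1 in total.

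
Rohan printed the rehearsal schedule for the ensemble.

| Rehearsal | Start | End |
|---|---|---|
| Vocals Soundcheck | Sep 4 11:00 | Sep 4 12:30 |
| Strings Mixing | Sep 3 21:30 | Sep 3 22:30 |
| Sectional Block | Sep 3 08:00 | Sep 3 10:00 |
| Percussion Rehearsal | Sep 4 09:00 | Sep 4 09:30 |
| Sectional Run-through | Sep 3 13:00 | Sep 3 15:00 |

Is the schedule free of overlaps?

Yes

Sorted by start: Sectional Block, Sectional Run-through, Strings Mixing, Percussion Rehearsal, Vocals Soundcheck.
Sectional Run-through starts after Sectional Block ends, so nothing later overlaps Sectional Block either.
Strings Mixing starts after Sectional Run-through ends, so nothing later overlaps Sectional Run-through either.
Percussion Rehearsal starts after Strings Mixing ends, so nothing later overlaps Strings Mixing either.
Vocals Soundcheck starts after Percussion Rehearsal ends.
Every pair is clear; the schedule has no overlaps.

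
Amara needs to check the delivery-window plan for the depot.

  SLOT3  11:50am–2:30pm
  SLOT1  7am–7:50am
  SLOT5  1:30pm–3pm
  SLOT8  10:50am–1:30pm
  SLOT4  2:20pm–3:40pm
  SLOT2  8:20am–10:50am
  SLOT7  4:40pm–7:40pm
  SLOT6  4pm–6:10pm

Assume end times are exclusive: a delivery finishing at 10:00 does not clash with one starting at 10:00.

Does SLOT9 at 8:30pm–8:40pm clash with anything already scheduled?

No — it doesn't clash with anything

SLOT1: ends 7:50am at or before SLOT9 starts 8:30pm → clear.
SLOT2: ends 10:50am at or before SLOT9 starts 8:30pm → clear.
SLOT8: ends 1:30pm at or before SLOT9 starts 8:30pm → clear.
SLOT3: ends 2:30pm at or before SLOT9 starts 8:30pm → clear.
SLOT5: ends 3pm at or before SLOT9 starts 8:30pm → clear.
SLOT4: ends 3:40pm at or before SLOT9 starts 8:30pm → clear.
SLOT6: ends 6:10pm at or before SLOT9 starts 8:30pm → clear.
SLOT7: ends 7:40pm at or before SLOT9 starts 8:30pm → clear.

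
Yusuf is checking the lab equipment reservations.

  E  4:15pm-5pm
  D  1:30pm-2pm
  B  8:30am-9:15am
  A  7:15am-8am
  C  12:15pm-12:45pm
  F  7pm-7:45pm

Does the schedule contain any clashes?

No

Two intervals overlap when each starts before the other ends.
Sorted by start: A, B, C, D, E, F.
B starts after A ends; A is clear from here.
C starts after B ends; B is clear from here.
D starts after C ends; C is clear from here.
E starts after D ends; D is clear from here.
F starts after E ends.
Every pair is clear; the schedule has no overlaps.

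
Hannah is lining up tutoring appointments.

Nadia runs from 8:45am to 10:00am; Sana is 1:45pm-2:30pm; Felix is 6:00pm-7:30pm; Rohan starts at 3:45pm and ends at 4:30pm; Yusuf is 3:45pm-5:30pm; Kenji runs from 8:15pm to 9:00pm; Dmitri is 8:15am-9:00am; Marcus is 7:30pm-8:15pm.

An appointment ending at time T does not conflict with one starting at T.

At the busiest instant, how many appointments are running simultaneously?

Sort all start/end points and keep a running count:
8:15am start Dmitri → 1
8:45am start Nadia → 2
9:00am end Dmitri → 1
10:00am end Nadia → 0
1:45pm start Sana → 1
2:30pm end Sana → 0
3:45pm start Rohan → 1
3:45pm start Yusuf → 2
4:30pm end Rohan → 1
5:30pm end Yusuf → 0
6:00pm start Felix → 1
7:30pm end Felix → 0
7:30pm start Marcus → 1
8:15pm end Marcus → 0
8:15pm start Kenji → 1
9:00pm end Kenji → 0
Peak is 2, at 8:45am (Dmitri, Nadia).

2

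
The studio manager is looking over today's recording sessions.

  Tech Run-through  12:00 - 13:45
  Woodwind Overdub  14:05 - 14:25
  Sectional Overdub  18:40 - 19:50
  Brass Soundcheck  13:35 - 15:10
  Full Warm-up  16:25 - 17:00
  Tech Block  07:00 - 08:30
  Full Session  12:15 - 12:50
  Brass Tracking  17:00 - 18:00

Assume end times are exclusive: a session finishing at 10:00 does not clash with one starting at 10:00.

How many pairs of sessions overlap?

Sorted by start: Tech Block, Tech Run-through, Full Session, Brass Soundcheck, Woodwind Overdub, Full Warm-up, Brass Tracking, Sectional Overdub.
Tech Run-through starts after Tech Block ends, so Tech Block has no further overlaps.
Full Session starts before Tech Run-through ends → Tech Run-through and Full Session overlap.
Brass Soundcheck starts before Tech Run-through ends → Tech Run-through and Brass Soundcheck overlap.
Woodwind Overdub starts after Tech Run-through ends, so Tech Run-through has no further overlaps.
Brass Soundcheck starts after Full Session ends, so Full Session has no further overlaps.
Woodwind Overdub starts before Brass Soundcheck ends → Brass Soundcheck and Woodwind Overdub overlap.
Full Warm-up starts after Brass Soundcheck ends, so Brass Soundcheck has no further overlaps.
Full Warm-up starts after Woodwind Overdub ends, so Woodwind Overdub has no further overlaps.
Brass Tracking starts exactly when Full Warm-up ends (back-to-back, no overlap), so Full Warm-up has no further overlaps.
Sectional Overdub starts after Brass Tracking ends.
Overlapping pairs: Brass Soundcheck & Tech Run-through, Brass Soundcheck & Woodwind Overdub, Full Session & Tech Run-through — 3 in total.

3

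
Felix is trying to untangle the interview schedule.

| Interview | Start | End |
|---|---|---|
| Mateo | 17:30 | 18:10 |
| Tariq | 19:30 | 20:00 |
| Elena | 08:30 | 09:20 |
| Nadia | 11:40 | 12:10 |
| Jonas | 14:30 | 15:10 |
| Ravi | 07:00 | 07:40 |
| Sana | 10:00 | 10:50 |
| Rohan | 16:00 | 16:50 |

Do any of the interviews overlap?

No

Sorted by start: Ravi, Elena, Sana, Nadia, Jonas, Rohan, Mateo, Tariq.
Elena starts after Ravi ends — done with Ravi.
Sana starts after Elena ends — done with Elena.
Nadia starts after Sana ends — done with Sana.
Jonas starts after Nadia ends — done with Nadia.
Rohan starts after Jonas ends — done with Jonas.
Mateo starts after Rohan ends — done with Rohan.
Tariq starts after Mateo ends.
Every pair is clear; the schedule has no overlaps.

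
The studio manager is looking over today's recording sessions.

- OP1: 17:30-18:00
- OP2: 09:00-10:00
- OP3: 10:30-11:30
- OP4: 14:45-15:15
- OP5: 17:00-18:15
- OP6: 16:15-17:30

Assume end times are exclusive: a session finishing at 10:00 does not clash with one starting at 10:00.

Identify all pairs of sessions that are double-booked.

Check each pair: they overlap iff neither finishes before the other starts.
Sorted by start: OP2, OP3, OP4, OP6, OP5, OP1.
OP3 starts after OP2 ends, so nothing later overlaps OP2 either.
OP4 starts after OP3 ends, so nothing later overlaps OP3 either.
OP6 starts after OP4 ends, so nothing later overlaps OP4 either.
OP5 starts before OP6 ends → OP6 and OP5 overlap.
OP1 starts exactly when OP6 ends (back-to-back, no overlap).
OP1 starts before OP5 ends → OP5 and OP1 overlap.

OP1 & OP5, OP5 & OP6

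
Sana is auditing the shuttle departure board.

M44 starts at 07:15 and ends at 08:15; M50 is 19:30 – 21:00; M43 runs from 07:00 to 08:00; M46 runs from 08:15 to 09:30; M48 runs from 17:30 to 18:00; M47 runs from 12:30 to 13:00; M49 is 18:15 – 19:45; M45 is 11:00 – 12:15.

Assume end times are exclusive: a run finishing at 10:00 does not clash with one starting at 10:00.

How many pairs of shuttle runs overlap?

Sorted by start: M43, M44, M46, M45, M47, M48, M49, M50.
M44 starts before M43 ends → M43 and M44 overlap.
M46 starts after M43 ends, so nothing later overlaps M43 either.
M46 starts exactly when M44 ends (back-to-back, no overlap), so nothing later overlaps M44 either.
M45 starts after M46 ends, so nothing later overlaps M46 either.
M47 starts after M45 ends, so nothing later overlaps M45 either.
M48 starts after M47 ends, so nothing later overlaps M47 either.
M49 starts after M48 ends, so nothing later overlaps M48 either.
M50 starts before M49 ends → M49 and M50 overlap.
Overlapping pairs: M43 & M44, M49 & M50 — 2 in total.

2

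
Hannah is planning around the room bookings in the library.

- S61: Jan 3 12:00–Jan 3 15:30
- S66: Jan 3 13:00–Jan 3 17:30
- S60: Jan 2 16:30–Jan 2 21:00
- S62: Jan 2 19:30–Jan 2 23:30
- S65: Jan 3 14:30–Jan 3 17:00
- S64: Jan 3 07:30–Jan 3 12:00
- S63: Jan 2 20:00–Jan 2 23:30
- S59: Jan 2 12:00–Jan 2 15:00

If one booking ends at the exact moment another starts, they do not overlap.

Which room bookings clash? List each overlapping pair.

S60 & S62, S60 & S63, S61 & S65, S61 & S66, S62 & S63, S65 & S66

Check each pair: they overlap iff neither finishes before the other starts.
Sorted by start: S59, S60, S62, S63, S64, S61, S66, S65.
S60 starts after S59 ends, so S59 has no further overlaps.
S62 starts before S60 ends → S60 and S62 overlap.
S63 starts before S60 ends → S60 and S63 overlap.
S64 starts after S60 ends, so S60 has no further overlaps.
S63 starts before S62 ends → S62 and S63 overlap.
S64 starts after S62 ends, so S62 has no further overlaps.
S64 starts after S63 ends, so S63 has no further overlaps.
S61 starts exactly when S64 ends (back-to-back, no overlap), so S64 has no further overlaps.
S66 starts before S61 ends → S61 and S66 overlap.
S65 starts before S61 ends → S61 and S65 overlap.
S65 starts before S66 ends → S66 and S65 overlap.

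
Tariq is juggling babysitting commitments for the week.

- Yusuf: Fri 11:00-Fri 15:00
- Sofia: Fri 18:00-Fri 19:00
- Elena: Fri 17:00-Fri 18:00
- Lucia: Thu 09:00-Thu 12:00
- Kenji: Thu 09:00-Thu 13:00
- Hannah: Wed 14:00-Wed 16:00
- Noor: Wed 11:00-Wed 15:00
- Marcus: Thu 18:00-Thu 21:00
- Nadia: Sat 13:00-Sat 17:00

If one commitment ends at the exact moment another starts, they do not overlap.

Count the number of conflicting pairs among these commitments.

Sorted by start: Noor, Hannah, Kenji, Lucia, Marcus, Yusuf, Elena, Sofia, Nadia.
Hannah starts before Noor ends → Noor and Hannah overlap.
Kenji starts after Noor ends — done with Noor.
Kenji starts after Hannah ends — done with Hannah.
Lucia starts before Kenji ends → Kenji and Lucia overlap.
Marcus starts after Kenji ends — done with Kenji.
Marcus starts after Lucia ends — done with Lucia.
Yusuf starts after Marcus ends — done with Marcus.
Elena starts after Yusuf ends — done with Yusuf.
Sofia starts exactly when Elena ends (back-to-back, no overlap) — done with Elena.
Nadia starts after Sofia ends.
Overlapping pairs: Hannah & Noor, Kenji & Lucia — 2 in total.

2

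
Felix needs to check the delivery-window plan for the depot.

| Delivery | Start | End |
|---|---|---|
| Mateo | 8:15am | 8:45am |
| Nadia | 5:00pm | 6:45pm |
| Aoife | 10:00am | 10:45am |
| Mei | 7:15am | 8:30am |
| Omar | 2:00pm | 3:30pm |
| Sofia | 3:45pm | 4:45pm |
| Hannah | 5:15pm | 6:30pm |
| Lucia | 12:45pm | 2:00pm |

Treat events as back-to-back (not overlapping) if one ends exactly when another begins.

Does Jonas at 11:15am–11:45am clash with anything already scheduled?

No — it doesn't clash with anything

Mei: ends 8:30am at or before Jonas starts 11:15am → clear.
Mateo: ends 8:45am at or before Jonas starts 11:15am → clear.
Aoife: ends 10:45am at or before Jonas starts 11:15am → clear.
Lucia: starts 12:45pm at or after Jonas ends 11:45am → clear.
Omar: starts 2:00pm at or after Jonas ends 11:45am → clear.
Sofia: starts 3:45pm at or after Jonas ends 11:45am → clear.
Nadia: starts 5:00pm at or after Jonas ends 11:45am → clear.
Hannah: starts 5:15pm at or after Jonas ends 11:45am → clear.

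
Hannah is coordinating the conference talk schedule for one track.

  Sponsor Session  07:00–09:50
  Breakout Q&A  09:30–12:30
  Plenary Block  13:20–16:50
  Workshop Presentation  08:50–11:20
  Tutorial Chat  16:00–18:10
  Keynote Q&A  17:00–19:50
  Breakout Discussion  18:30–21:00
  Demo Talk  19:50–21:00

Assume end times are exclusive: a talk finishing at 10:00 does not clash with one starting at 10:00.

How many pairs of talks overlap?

Sorted by start: Sponsor Session, Workshop Presentation, Breakout Q&A, Plenary Block, Tutorial Chat, Keynote Q&A, Breakout Discussion, Demo Talk.
Workshop Presentation starts before Sponsor Session ends → Sponsor Session and Workshop Presentation overlap.
Breakout Q&A starts before Sponsor Session ends → Sponsor Session and Breakout Q&A overlap.
Plenary Block starts after Sponsor Session ends, so Sponsor Session has no further overlaps.
Breakout Q&A starts before Workshop Presentation ends → Workshop Presentation and Breakout Q&A overlap.
Plenary Block starts after Workshop Presentation ends, so Workshop Presentation has no further overlaps.
Plenary Block starts after Breakout Q&A ends, so Breakout Q&A has no further overlaps.
Tutorial Chat starts before Plenary Block ends → Plenary Block and Tutorial Chat overlap.
Keynote Q&A starts after Plenary Block ends, so Plenary Block has no further overlaps.
Keynote Q&A starts before Tutorial Chat ends → Tutorial Chat and Keynote Q&A overlap.
Breakout Discussion starts after Tutorial Chat ends, so Tutorial Chat has no further overlaps.
Breakout Discussion starts before Keynote Q&A ends → Keynote Q&A and Breakout Discussion overlap.
Demo Talk starts exactly when Keynote Q&A ends (back-to-back, no overlap).
Demo Talk starts before Breakout Discussion ends → Breakout Discussion and Demo Talk overlap.
Overlapping pairs: Breakout Discussion & Demo Talk, Breakout Discussion & Keynote Q&A, Breakout Q&A & Sponsor Session, Breakout Q&A & Workshop Presentation, Keynote Q&A & Tutorial Chat, Plenary Block & Tutorial Chat, Sponsor Session & Workshop Presentation — 7 in total.

7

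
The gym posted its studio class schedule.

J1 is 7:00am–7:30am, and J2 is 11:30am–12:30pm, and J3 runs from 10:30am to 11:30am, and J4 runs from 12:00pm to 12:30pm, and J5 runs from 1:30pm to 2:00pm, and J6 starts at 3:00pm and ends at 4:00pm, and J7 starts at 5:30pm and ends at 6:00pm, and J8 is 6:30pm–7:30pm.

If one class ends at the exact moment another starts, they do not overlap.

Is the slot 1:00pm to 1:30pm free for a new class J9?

J1: ends 7:30am at or before J9 starts 1:00pm → clear.
J3: ends 11:30am at or before J9 starts 1:00pm → clear.
J2: ends 12:30pm at or before J9 starts 1:00pm → clear.
J4: ends 12:30pm at or before J9 starts 1:00pm → clear.
J5: starts 1:30pm at or after J9 ends 1:30pm → clear.
J6: starts 3:00pm at or after J9 ends 1:30pm → clear.
J7: starts 5:30pm at or after J9 ends 1:30pm → clear.
J8: starts 6:30pm at or after J9 ends 1:30pm → clear.

Yes — the slot is free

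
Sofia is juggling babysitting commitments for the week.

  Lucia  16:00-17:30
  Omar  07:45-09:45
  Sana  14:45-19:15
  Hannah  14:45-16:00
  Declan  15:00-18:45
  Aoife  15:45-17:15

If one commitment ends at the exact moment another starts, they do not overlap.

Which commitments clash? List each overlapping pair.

Aoife & Declan, Aoife & Hannah, Aoife & Lucia, Aoife & Sana, Declan & Hannah, Declan & Lucia, Declan & Sana, Hannah & Sana, Lucia & Sana

Sorted by start: Omar, Sana, Hannah, Declan, Aoife, Lucia.
Sana starts after Omar ends — done with Omar.
Hannah starts before Sana ends → Sana and Hannah overlap.
Declan starts before Sana ends → Sana and Declan overlap.
Aoife starts before Sana ends → Sana and Aoife overlap.
Lucia starts before Sana ends → Sana and Lucia overlap.
Declan starts before Hannah ends → Hannah and Declan overlap.
Aoife starts before Hannah ends → Hannah and Aoife overlap.
Lucia starts exactly when Hannah ends (back-to-back, no overlap).
Aoife starts before Declan ends → Declan and Aoife overlap.
Lucia starts before Declan ends → Declan and Lucia overlap.
Lucia starts before Aoife ends → Aoife and Lucia overlap.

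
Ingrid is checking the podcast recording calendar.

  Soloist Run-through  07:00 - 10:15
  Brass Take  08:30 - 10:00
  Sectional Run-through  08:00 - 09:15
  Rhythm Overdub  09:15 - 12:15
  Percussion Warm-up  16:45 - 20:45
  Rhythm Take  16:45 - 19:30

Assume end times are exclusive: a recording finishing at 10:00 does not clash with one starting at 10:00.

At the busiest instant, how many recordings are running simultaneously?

3

Walk through starts and ends in time order (an end at T is processed before a start at T):
07:00 start Soloist Run-through → 1
08:00 start Sectional Run-through → 2
08:30 start Brass Take → 3
09:15 end Sectional Run-through → 2
09:15 start Rhythm Overdub → 3
10:00 end Brass Take → 2
10:15 end Soloist Run-through → 1
12:15 end Rhythm Overdub → 0
16:45 start Percussion Warm-up → 1
16:45 start Rhythm Take → 2
19:30 end Rhythm Take → 1
20:45 end Percussion Warm-up → 0
Peak is 3, at 08:30 (Brass Take, Sectional Run-through, Soloist Run-through).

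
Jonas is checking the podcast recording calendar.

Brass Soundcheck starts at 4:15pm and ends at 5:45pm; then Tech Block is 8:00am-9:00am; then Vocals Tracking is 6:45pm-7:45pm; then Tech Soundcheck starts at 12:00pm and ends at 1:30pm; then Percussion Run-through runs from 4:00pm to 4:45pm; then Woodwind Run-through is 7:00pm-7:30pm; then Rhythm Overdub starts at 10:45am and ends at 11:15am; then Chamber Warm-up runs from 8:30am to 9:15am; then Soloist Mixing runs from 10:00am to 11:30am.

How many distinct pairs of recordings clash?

Check each pair: they overlap iff neither finishes before the other starts.
Sorted by start: Tech Block, Chamber Warm-up, Soloist Mixing, Rhythm Overdub, Tech Soundcheck, Percussion Run-through, Brass Soundcheck, Vocals Tracking, Woodwind Run-through.
Chamber Warm-up starts before Tech Block ends → Tech Block and Chamber Warm-up overlap.
Soloist Mixing starts after Tech Block ends; Tech Block is clear from here.
Soloist Mixing starts after Chamber Warm-up ends; Chamber Warm-up is clear from here.
Rhythm Overdub starts before Soloist Mixing ends → Soloist Mixing and Rhythm Overdub overlap.
Tech Soundcheck starts after Soloist Mixing ends; Soloist Mixing is clear from here.
Tech Soundcheck starts after Rhythm Overdub ends; Rhythm Overdub is clear from here.
Percussion Run-through starts after Tech Soundcheck ends; Tech Soundcheck is clear from here.
Brass Soundcheck starts before Percussion Run-through ends → Percussion Run-through and Brass Soundcheck overlap.
Vocals Tracking starts after Percussion Run-through ends; Percussion Run-through is clear from here.
Vocals Tracking starts after Brass Soundcheck ends; Brass Soundcheck is clear from here.
Woodwind Run-through starts before Vocals Tracking ends → Vocals Tracking and Woodwind Run-through overlap.
Overlapping pairs: Brass Soundcheck & Percussion Run-through, Chamber Warm-up & Tech Block, Rhythm Overdub & Soloist Mixing, Vocals Tracking & Woodwind Run-through — 4 in total.

4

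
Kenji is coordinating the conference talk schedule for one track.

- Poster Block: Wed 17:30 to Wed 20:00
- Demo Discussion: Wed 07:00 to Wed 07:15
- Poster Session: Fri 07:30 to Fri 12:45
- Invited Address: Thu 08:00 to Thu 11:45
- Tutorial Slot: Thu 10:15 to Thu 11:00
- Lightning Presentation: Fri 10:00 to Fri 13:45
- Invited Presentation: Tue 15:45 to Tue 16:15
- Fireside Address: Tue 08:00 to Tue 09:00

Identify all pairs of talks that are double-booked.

Invited Address & Tutorial Slot, Lightning Presentation & Poster Session

Sorted by start: Fireside Address, Invited Presentation, Demo Discussion, Poster Block, Invited Address, Tutorial Slot, Poster Session, Lightning Presentation.
Invited Presentation starts after Fireside Address ends; Fireside Address is clear from here.
Demo Discussion starts after Invited Presentation ends; Invited Presentation is clear from here.
Poster Block starts after Demo Discussion ends; Demo Discussion is clear from here.
Invited Address starts after Poster Block ends; Poster Block is clear from here.
Tutorial Slot starts before Invited Address ends → Invited Address and Tutorial Slot overlap.
Poster Session starts after Invited Address ends; Invited Address is clear from here.
Poster Session starts after Tutorial Slot ends; Tutorial Slot is clear from here.
Lightning Presentation starts before Poster Session ends → Poster Session and Lightning Presentation overlap.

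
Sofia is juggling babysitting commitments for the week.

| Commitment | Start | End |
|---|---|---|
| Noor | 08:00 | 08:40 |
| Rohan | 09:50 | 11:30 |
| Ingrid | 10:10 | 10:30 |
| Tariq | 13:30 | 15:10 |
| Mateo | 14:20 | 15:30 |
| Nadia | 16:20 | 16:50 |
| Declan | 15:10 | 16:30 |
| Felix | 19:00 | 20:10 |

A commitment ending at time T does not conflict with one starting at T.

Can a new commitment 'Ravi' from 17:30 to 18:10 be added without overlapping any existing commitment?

Noor: ends 08:40 at or before Ravi starts 17:30 → clear.
Rohan: ends 11:30 at or before Ravi starts 17:30 → clear.
Ingrid: ends 10:30 at or before Ravi starts 17:30 → clear.
Tariq: ends 15:10 at or before Ravi starts 17:30 → clear.
Mateo: ends 15:30 at or before Ravi starts 17:30 → clear.
Declan: ends 16:30 at or before Ravi starts 17:30 → clear.
Nadia: ends 16:50 at or before Ravi starts 17:30 → clear.
Felix: starts 19:00 at or after Ravi ends 18:10 → clear.

Yes — the slot is free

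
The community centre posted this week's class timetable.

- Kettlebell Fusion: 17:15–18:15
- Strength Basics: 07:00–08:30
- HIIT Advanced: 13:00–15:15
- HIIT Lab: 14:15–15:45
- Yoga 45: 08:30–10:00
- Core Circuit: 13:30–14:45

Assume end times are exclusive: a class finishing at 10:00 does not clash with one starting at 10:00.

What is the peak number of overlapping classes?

Sort all start/end points and keep a running count:
07:00 start Strength Basics → 1
08:30 end Strength Basics → 0
08:30 start Yoga 45 → 1
10:00 end Yoga 45 → 0
13:00 start HIIT Advanced → 1
13:30 start Core Circuit → 2
14:15 start HIIT Lab → 3
14:45 end Core Circuit → 2
15:15 end HIIT Advanced → 1
15:45 end HIIT Lab → 0
17:15 start Kettlebell Fusion → 1
18:15 end Kettlebell Fusion → 0
Peak is 3, at 14:15 (Core Circuit, HIIT Advanced, HIIT Lab).

3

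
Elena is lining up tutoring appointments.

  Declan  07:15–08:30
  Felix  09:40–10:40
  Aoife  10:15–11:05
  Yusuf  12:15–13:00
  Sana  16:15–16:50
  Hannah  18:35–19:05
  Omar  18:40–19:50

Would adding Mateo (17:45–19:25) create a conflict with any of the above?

Declan: ends 08:30 at or before Mateo starts 17:45 → clear.
Felix: ends 10:40 at or before Mateo starts 17:45 → clear.
Aoife: ends 11:05 at or before Mateo starts 17:45 → clear.
Yusuf: ends 13:00 at or before Mateo starts 17:45 → clear.
Sana: ends 16:50 at or before Mateo starts 17:45 → clear.
Hannah: starts 18:35 before Mateo ends 19:25, and ends 19:05 after Mateo starts 17:45 → overlap.
Omar: starts 18:40 before Mateo ends 19:25, and ends 19:50 after Mateo starts 17:45 → overlap.
Mateo overlaps Hannah, Omar.

Yes — it overlaps Hannah, Omar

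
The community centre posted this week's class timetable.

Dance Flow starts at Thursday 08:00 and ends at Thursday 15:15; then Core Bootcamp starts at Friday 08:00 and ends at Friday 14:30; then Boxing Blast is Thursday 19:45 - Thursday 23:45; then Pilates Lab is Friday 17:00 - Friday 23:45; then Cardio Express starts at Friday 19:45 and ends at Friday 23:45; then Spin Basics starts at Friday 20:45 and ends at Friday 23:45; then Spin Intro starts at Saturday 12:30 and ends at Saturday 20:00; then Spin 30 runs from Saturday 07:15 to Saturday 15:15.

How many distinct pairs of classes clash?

Sorted by start: Dance Flow, Boxing Blast, Core Bootcamp, Pilates Lab, Cardio Express, Spin Basics, Spin 30, Spin Intro.
Boxing Blast starts after Dance Flow ends, so nothing later overlaps Dance Flow either.
Core Bootcamp starts after Boxing Blast ends, so nothing later overlaps Boxing Blast either.
Pilates Lab starts after Core Bootcamp ends, so nothing later overlaps Core Bootcamp either.
Cardio Express starts before Pilates Lab ends → Pilates Lab and Cardio Express overlap.
Spin Basics starts before Pilates Lab ends → Pilates Lab and Spin Basics overlap.
Spin 30 starts after Pilates Lab ends, so nothing later overlaps Pilates Lab either.
Spin Basics starts before Cardio Express ends → Cardio Express and Spin Basics overlap.
Spin 30 starts after Cardio Express ends, so nothing later overlaps Cardio Express either.
Spin 30 starts after Spin Basics ends, so nothing later overlaps Spin Basics either.
Spin Intro starts before Spin 30 ends → Spin 30 and Spin Intro overlap.
Overlapping pairs: Cardio Express & Pilates Lab, Cardio Express & Spin Basics, Pilates Lab & Spin Basics, Spin 30 & Spin Intro — 4 in total.

4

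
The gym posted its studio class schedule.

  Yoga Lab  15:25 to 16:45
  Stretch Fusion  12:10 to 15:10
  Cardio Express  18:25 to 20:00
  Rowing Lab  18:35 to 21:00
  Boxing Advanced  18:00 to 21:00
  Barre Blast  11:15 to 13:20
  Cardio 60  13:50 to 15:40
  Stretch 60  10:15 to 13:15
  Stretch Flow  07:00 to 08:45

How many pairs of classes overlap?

8

Sorted by start: Stretch Flow, Stretch 60, Barre Blast, Stretch Fusion, Cardio 60, Yoga Lab, Boxing Advanced, Cardio Express, Rowing Lab.
Stretch 60 starts after Stretch Flow ends; Stretch Flow is clear from here.
Barre Blast starts before Stretch 60 ends → Stretch 60 and Barre Blast overlap.
Stretch Fusion starts before Stretch 60 ends → Stretch 60 and Stretch Fusion overlap.
Cardio 60 starts after Stretch 60 ends; Stretch 60 is clear from here.
Stretch Fusion starts before Barre Blast ends → Barre Blast and Stretch Fusion overlap.
Cardio 60 starts after Barre Blast ends; Barre Blast is clear from here.
Cardio 60 starts before Stretch Fusion ends → Stretch Fusion and Cardio 60 overlap.
Yoga Lab starts after Stretch Fusion ends; Stretch Fusion is clear from here.
Yoga Lab starts before Cardio 60 ends → Cardio 60 and Yoga Lab overlap.
Boxing Advanced starts after Cardio 60 ends; Cardio 60 is clear from here.
Boxing Advanced starts after Yoga Lab ends; Yoga Lab is clear from here.
Cardio Express starts before Boxing Advanced ends → Boxing Advanced and Cardio Express overlap.
Rowing Lab starts before Boxing Advanced ends → Boxing Advanced and Rowing Lab overlap.
Rowing Lab starts before Cardio Express ends → Cardio Express and Rowing Lab overlap.
Overlapping pairs: Barre Blast & Stretch 60, Barre Blast & Stretch Fusion, Boxing Advanced & Cardio Express, Boxing Advanced & Rowing Lab, Cardio 60 & Stretch Fusion, Cardio 60 & Yoga Lab, Cardio Express & Rowing Lab, Stretch 60 & Stretch Fusion — 8 in total.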